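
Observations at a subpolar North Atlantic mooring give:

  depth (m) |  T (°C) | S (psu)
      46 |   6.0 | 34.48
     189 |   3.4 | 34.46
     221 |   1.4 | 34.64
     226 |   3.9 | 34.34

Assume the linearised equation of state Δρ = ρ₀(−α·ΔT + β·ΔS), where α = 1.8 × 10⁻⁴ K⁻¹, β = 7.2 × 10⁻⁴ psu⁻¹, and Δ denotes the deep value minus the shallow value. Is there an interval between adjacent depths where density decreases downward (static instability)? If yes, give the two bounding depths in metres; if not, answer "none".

221–226 m

Evaluate Δρ/ρ₀ = −αΔT + βΔS across each adjacent pair:
  46–189 m: −αΔT+βΔS = −(1.8 × 10⁻⁴)(-2.6)+(7.2 × 10⁻⁴)(-0.02) = 4.5 × 10⁻⁴ → stable
  189–221 m: −αΔT+βΔS = −(1.8 × 10⁻⁴)(-2.0)+(7.2 × 10⁻⁴)(+0.18) = 4.9 × 10⁻⁴ → stable
  221–226 m: −αΔT+βΔS = −(1.8 × 10⁻⁴)(+2.5)+(7.2 × 10⁻⁴)(-0.30) = -6.7 × 10⁻⁴ → UNSTABLE
The 221–226 m interval has Δρ < 0: lighter water underlies denser water.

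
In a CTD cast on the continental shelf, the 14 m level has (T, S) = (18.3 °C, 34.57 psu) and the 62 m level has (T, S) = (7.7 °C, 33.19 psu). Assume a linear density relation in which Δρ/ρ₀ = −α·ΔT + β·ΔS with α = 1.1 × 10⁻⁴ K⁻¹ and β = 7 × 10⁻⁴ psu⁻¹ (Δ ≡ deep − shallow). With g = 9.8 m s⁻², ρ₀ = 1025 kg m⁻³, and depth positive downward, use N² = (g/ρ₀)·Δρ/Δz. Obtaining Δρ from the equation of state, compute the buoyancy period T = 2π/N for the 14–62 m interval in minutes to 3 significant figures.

16.4 min

ΔT = -10.6 K, ΔS = -1.38 psu (deep − shallow).
Δρ/ρ₀ = −αΔT + βΔS = 1.166 × 10⁻³ − 9.66 × 10⁻⁴ = 2.00 × 10⁻⁴, so Δρ ≈ 0.2050 kg m⁻³.
N² = (g/ρ₀)·Δρ/Δz = g·(Δρ/ρ₀)/Δz = 9.8 × 2.00 × 10⁻⁴ / 48 = 4.0833 × 10⁻⁵ s⁻².
N = √(4.0833 × 10⁻⁵) = 6.3901 × 10⁻³ rad s⁻¹ → T = 2π/N = 983.27 s = 16.388 min ≈ 16.4 min.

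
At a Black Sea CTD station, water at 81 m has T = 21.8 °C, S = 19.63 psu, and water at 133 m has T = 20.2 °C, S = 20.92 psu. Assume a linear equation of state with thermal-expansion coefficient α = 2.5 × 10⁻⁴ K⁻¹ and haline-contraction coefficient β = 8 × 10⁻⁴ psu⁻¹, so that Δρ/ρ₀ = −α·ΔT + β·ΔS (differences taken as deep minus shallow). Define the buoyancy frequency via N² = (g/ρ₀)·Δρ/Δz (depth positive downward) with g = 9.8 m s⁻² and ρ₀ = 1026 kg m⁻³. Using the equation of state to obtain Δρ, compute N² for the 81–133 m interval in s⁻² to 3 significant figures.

2.70 × 10⁻⁴ s⁻²

ΔT = -1.6 K, ΔS = +1.29 psu (deep − shallow).
Δρ/ρ₀ = −αΔT + βΔS = 4.00 × 10⁻⁴ + 1.032 × 10⁻³ = 1.432 × 10⁻³, so Δρ ≈ 1.469 kg m⁻³.
N² = (g/ρ₀)·Δρ/Δz = g·(Δρ/ρ₀)/Δz = 9.8 × 1.432 × 10⁻³ / 52 = 2.6988 × 10⁻⁴ s⁻² ≈ 2.70 × 10⁻⁴ s⁻².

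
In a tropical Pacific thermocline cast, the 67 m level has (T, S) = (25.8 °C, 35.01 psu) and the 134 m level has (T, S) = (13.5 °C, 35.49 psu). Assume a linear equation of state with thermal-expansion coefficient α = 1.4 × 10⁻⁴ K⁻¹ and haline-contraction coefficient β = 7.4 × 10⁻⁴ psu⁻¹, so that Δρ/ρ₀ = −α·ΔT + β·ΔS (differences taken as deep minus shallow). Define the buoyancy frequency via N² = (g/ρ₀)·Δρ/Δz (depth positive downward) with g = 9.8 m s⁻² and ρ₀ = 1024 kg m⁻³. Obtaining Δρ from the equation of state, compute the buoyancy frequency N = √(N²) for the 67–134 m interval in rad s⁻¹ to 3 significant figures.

ΔT = -12.3 K, ΔS = +0.48 psu (deep − shallow).
Δρ/ρ₀ = −αΔT + βΔS = 1.722 × 10⁻³ + 3.552 × 10⁻⁴ = 2.0772 × 10⁻³, so Δρ ≈ 2.127 kg m⁻³.
N² = (g/ρ₀)·Δρ/Δz = g·(Δρ/ρ₀)/Δz = 9.8 × 2.0772 × 10⁻³ / 67 = 3.0383 × 10⁻⁴ s⁻².
N = √(3.0383 × 10⁻⁴) = 0.017431 rad s⁻¹ ≈ 0.0174 rad s⁻¹.

0.0174 rad s⁻¹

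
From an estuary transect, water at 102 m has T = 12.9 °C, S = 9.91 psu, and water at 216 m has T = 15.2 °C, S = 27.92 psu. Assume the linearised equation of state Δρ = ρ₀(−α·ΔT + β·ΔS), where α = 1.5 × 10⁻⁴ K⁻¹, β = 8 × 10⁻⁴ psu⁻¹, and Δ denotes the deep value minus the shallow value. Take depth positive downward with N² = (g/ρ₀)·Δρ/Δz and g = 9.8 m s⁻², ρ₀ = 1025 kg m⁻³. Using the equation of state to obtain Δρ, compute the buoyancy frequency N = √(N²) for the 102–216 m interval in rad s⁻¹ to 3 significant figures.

0.0348 rad s⁻¹

ΔT = +2.3 K, ΔS = +18.01 psu (deep − shallow).
Δρ/ρ₀ = −αΔT + βΔS = -3.45 × 10⁻⁴ + 0.014408 = 0.014063, so Δρ ≈ 14.41 kg m⁻³.
N² = (g/ρ₀)·Δρ/Δz = g·(Δρ/ρ₀)/Δz = 9.8 × 0.014063 / 114 = 1.2089 × 10⁻³ s⁻².
N = √(1.2089 × 10⁻³) = 0.034769 rad s⁻¹ ≈ 0.0348 rad s⁻¹.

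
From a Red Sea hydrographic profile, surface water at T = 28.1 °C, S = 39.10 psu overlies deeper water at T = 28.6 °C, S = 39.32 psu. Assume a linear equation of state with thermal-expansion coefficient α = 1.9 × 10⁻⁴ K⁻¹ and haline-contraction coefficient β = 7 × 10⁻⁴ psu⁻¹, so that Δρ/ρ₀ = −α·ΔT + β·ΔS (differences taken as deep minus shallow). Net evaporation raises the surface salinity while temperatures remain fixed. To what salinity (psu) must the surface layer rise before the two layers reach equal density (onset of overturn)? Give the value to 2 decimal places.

39.18 psu

Neutral buoyancy requires −α(T_deep − T_surf) + β(S_deep − S_surf′) = 0.
S_surf′ = S_deep − (α/β)·ΔT = 39.32 − (1.9 × 10⁻⁴/7 × 10⁻⁴)·(+0.5) = 39.1843 psu.
Increase required: 39.1843 − 39.10 = 0.0843 psu.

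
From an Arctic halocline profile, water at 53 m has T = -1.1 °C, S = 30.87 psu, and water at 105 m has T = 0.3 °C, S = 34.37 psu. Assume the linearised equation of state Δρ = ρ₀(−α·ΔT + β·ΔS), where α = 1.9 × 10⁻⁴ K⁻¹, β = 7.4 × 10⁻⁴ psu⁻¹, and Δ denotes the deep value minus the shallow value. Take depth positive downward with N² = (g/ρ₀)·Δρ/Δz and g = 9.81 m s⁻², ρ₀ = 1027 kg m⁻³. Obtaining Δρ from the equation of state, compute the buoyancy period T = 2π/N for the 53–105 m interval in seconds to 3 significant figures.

300 s

ΔT = +1.4 K, ΔS = +3.50 psu (deep − shallow).
Δρ/ρ₀ = −αΔT + βΔS = -2.66 × 10⁻⁴ + 2.59 × 10⁻³ = 2.324 × 10⁻³, so Δρ ≈ 2.387 kg m⁻³.
N² = (g/ρ₀)·Δρ/Δz = g·(Δρ/ρ₀)/Δz = 9.81 × 2.324 × 10⁻³ / 52 = 4.3843 × 10⁻⁴ s⁻².
N = √(4.3843 × 10⁻⁴) = 0.020939 rad s⁻¹ → T = 2π/N = 300.07 s ≈ 300 s.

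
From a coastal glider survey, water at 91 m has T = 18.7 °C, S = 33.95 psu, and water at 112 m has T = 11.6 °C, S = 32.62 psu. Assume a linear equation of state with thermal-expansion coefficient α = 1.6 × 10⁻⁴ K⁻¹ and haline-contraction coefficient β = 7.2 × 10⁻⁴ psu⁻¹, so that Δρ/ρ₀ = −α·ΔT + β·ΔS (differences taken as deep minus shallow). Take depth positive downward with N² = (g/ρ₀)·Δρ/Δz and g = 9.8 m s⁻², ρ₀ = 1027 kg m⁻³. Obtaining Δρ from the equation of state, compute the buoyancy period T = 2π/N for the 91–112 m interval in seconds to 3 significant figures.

689 s

ΔT = -7.1 K, ΔS = -1.33 psu (deep − shallow).
Δρ/ρ₀ = −αΔT + βΔS = 1.136 × 10⁻³ − 9.576 × 10⁻⁴ = 1.784 × 10⁻⁴, so Δρ ≈ 0.1832 kg m⁻³.
N² = (g/ρ₀)·Δρ/Δz = g·(Δρ/ρ₀)/Δz = 9.8 × 1.784 × 10⁻⁴ / 21 = 8.3253 × 10⁻⁵ s⁻².
N = √(8.3253 × 10⁻⁵) = 9.1243 × 10⁻³ rad s⁻¹ → T = 2π/N = 688.62 s ≈ 689 s.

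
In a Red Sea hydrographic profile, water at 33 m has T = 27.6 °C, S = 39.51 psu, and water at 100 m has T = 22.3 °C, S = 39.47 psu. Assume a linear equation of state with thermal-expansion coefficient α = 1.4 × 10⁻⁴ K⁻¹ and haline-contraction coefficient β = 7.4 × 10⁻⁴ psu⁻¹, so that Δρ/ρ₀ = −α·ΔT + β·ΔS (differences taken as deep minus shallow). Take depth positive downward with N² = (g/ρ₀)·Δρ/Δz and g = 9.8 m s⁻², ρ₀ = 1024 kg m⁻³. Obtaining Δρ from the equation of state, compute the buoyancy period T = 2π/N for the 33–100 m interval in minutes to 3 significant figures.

ΔT = -5.3 K, ΔS = -0.04 psu (deep − shallow).
Δρ/ρ₀ = −αΔT + βΔS = 7.42 × 10⁻⁴ − 2.96 × 10⁻⁵ = 7.124 × 10⁻⁴, so Δρ ≈ 0.7295 kg m⁻³.
N² = (g/ρ₀)·Δρ/Δz = g·(Δρ/ρ₀)/Δz = 9.8 × 7.124 × 10⁻⁴ / 67 = 1.0420 × 10⁻⁴ s⁻².
N = √(1.0420 × 10⁻⁴) = 0.010208 rad s⁻¹ → T = 2π/N = 615.52 s = 10.259 min ≈ 10.3 min.

10.3 min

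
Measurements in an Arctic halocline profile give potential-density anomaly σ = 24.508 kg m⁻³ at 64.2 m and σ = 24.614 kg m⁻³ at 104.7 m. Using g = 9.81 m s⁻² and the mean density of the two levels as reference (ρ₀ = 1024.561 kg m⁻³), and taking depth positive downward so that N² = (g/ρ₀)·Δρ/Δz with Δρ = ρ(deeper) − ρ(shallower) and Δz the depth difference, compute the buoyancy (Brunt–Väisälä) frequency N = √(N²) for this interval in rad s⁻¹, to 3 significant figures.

5.01 × 10⁻³ rad s⁻¹

Δρ = 1024.614 − 1024.508 = 0.106 kg m⁻³ over Δz = 104.7 − 64.2 = 40.5 m.
N² = (9.81/1024.561) × (0.106/40.5) = 2.5060 × 10⁻⁵ s⁻².
N = √(2.5060 × 10⁻⁵) = 5.0060 × 10⁻³ rad s⁻¹ ≈ 5.01 × 10⁻³ rad s⁻¹.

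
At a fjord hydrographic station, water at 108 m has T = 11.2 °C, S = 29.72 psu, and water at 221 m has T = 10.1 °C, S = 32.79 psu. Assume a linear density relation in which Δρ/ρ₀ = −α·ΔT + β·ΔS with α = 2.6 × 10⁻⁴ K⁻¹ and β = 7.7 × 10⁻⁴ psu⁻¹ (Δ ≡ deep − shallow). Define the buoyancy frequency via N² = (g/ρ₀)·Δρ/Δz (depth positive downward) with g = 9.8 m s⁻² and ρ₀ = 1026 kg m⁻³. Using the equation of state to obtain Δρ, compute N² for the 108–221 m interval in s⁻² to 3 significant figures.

ΔT = -1.1 K, ΔS = +3.07 psu (deep − shallow).
Δρ/ρ₀ = −αΔT + βΔS = 2.86 × 10⁻⁴ + 2.3639 × 10⁻³ = 2.6499 × 10⁻³, so Δρ ≈ 2.719 kg m⁻³.
N² = (g/ρ₀)·Δρ/Δz = g·(Δρ/ρ₀)/Δz = 9.8 × 2.6499 × 10⁻³ / 113 = 2.2981 × 10⁻⁴ s⁻² ≈ 2.30 × 10⁻⁴ s⁻².

2.30 × 10⁻⁴ s⁻²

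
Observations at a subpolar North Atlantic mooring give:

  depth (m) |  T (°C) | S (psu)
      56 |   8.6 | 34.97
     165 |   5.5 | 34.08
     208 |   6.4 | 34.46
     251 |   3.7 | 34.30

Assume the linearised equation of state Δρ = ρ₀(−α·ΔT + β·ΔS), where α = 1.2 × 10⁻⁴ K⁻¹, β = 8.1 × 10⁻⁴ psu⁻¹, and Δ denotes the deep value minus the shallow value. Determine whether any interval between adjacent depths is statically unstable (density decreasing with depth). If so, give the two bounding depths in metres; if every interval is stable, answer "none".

56–165 m

Evaluate Δρ/ρ₀ = −αΔT + βΔS across each adjacent pair:
  56–165 m: −αΔT+βΔS = −(1.2 × 10⁻⁴)(-3.1)+(8.1 × 10⁻⁴)(-0.89) = -3.5 × 10⁻⁴ → UNSTABLE
  165–208 m: −αΔT+βΔS = −(1.2 × 10⁻⁴)(+0.9)+(8.1 × 10⁻⁴)(+0.38) = 2.0 × 10⁻⁴ → stable
  208–251 m: −αΔT+βΔS = −(1.2 × 10⁻⁴)(-2.7)+(8.1 × 10⁻⁴)(-0.16) = 1.9 × 10⁻⁴ → stable
The 56–165 m interval has Δρ < 0: lighter water underlies denser water.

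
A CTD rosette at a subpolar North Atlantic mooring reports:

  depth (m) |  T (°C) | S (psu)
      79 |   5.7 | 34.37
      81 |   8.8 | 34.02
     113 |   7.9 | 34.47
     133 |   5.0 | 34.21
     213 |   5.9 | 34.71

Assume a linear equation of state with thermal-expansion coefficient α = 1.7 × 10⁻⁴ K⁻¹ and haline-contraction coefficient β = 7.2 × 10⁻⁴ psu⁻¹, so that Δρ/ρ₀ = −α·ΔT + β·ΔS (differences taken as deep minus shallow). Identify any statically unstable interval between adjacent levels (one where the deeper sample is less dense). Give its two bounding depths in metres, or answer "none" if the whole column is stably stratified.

Evaluate Δρ/ρ₀ = −αΔT + βΔS across each adjacent pair:
  79–81 m: −αΔT+βΔS = −(1.7 × 10⁻⁴)(+3.1)+(7.2 × 10⁻⁴)(-0.35) = -7.8 × 10⁻⁴ → UNSTABLE
  81–113 m: −αΔT+βΔS = −(1.7 × 10⁻⁴)(-0.9)+(7.2 × 10⁻⁴)(+0.45) = 4.8 × 10⁻⁴ → stable
  113–133 m: −αΔT+βΔS = −(1.7 × 10⁻⁴)(-2.9)+(7.2 × 10⁻⁴)(-0.26) = 3.1 × 10⁻⁴ → stable
  133–213 m: −αΔT+βΔS = −(1.7 × 10⁻⁴)(+0.9)+(7.2 × 10⁻⁴)(+0.50) = 2.1 × 10⁻⁴ → stable
The 79–81 m interval has Δρ < 0: lighter water underlies denser water.

79–81 m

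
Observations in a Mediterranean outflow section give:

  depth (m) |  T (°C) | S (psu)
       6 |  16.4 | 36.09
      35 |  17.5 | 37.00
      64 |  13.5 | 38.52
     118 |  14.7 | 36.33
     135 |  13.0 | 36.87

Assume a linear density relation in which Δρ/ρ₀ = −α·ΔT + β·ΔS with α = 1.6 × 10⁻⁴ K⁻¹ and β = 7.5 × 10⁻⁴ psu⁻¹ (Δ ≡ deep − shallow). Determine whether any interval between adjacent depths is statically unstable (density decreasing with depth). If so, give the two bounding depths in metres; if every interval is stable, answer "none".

Evaluate Δρ/ρ₀ = −αΔT + βΔS across each adjacent pair:
  6–35 m: −αΔT+βΔS = −(1.6 × 10⁻⁴)(+1.1)+(7.5 × 10⁻⁴)(+0.91) = 5.1 × 10⁻⁴ → stable
  35–64 m: −αΔT+βΔS = −(1.6 × 10⁻⁴)(-4.0)+(7.5 × 10⁻⁴)(+1.52) = 1.8 × 10⁻³ → stable
  64–118 m: −αΔT+βΔS = −(1.6 × 10⁻⁴)(+1.2)+(7.5 × 10⁻⁴)(-2.19) = -1.8 × 10⁻³ → UNSTABLE
  118–135 m: −αΔT+βΔS = −(1.6 × 10⁻⁴)(-1.7)+(7.5 × 10⁻⁴)(+0.54) = 6.8 × 10⁻⁴ → stable
The 64–118 m interval has Δρ < 0: lighter water underlies denser water.

64–118 m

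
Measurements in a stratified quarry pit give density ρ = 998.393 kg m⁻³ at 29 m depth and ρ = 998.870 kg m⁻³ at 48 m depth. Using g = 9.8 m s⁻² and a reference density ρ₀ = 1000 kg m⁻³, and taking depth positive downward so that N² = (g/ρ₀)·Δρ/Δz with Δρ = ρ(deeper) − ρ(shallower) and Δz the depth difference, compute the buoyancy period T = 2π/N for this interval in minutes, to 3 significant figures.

Δρ = 998.870 − 998.393 = 0.477 kg m⁻³ over Δz = 48 − 29 = 19 m.
N² = (9.8/1000) × (0.477/19) = 2.4603 × 10⁻⁴ s⁻².
N = √(2.4603 × 10⁻⁴) = 0.015685 rad s⁻¹, so T = 2π/N = 400.59 s = 6.6765 min ≈ 6.68 min.

6.68 min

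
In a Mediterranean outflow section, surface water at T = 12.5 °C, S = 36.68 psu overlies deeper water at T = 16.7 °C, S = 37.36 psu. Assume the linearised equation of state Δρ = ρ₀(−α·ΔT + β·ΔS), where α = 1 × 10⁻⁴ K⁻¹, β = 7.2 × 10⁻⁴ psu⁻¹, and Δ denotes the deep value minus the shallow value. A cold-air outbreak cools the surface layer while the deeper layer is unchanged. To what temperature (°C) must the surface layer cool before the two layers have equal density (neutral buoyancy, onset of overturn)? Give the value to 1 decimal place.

11.8 °C

Neutral buoyancy requires Δρ = 0, i.e. −α(T_deep − T_surf′) + β(S_deep − S_surf) = 0.
T_surf′ = T_deep − (β/α)·ΔS = 16.7 − (7.2 × 10⁻⁴/1 × 10⁻⁴)·(+0.68) = 11.804 °C.
Cooling required: 12.5 − (11.804) = 0.696 °C.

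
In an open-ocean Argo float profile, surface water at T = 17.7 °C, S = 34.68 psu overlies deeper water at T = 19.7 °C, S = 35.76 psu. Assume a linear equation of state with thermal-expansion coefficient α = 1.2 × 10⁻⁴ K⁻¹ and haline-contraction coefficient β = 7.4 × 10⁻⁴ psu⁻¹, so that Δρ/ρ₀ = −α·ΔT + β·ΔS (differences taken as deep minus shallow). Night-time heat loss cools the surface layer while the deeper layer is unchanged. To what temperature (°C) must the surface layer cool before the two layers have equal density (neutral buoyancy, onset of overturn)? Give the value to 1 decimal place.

Neutral buoyancy requires Δρ = 0, i.e. −α(T_deep − T_surf′) + β(S_deep − S_surf) = 0.
T_surf′ = T_deep − (β/α)·ΔS = 19.7 − (7.4 × 10⁻⁴/1.2 × 10⁻⁴)·(+1.08) = 13.040 °C.
Cooling required: 17.7 − (13.040) = 4.660 °C.

13.0 °C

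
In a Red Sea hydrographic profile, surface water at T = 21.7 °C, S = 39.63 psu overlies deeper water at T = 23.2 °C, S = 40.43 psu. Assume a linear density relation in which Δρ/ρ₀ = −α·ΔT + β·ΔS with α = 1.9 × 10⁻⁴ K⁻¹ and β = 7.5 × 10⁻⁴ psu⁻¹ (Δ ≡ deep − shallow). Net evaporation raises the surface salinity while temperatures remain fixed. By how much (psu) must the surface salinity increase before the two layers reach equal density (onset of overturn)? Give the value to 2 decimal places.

0.42 psu

Neutral buoyancy requires −α(T_deep − T_surf) + β(S_deep − S_surf′) = 0.
S_surf′ = S_deep − (α/β)·ΔT = 40.43 − (1.9 × 10⁻⁴/7.5 × 10⁻⁴)·(+1.5) = 40.0500 psu.
Increase required: 40.0500 − 39.63 = 0.4200 psu.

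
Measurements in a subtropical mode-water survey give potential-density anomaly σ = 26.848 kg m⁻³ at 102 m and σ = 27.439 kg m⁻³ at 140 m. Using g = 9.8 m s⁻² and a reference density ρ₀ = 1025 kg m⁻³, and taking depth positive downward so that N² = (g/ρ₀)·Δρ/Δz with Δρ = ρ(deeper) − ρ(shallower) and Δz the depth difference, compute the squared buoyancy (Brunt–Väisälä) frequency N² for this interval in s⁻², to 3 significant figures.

Δρ = 1027.439 − 1026.848 = 0.591 kg m⁻³ over Δz = 140 − 102 = 38 m.
N² = (9.8/1025) × (0.591/38) = 1.4870 × 10⁻⁴ s⁻² ≈ 1.49 × 10⁻⁴ s⁻².
N² > 0, so the interval is statically stable.

1.49 × 10⁻⁴ s⁻²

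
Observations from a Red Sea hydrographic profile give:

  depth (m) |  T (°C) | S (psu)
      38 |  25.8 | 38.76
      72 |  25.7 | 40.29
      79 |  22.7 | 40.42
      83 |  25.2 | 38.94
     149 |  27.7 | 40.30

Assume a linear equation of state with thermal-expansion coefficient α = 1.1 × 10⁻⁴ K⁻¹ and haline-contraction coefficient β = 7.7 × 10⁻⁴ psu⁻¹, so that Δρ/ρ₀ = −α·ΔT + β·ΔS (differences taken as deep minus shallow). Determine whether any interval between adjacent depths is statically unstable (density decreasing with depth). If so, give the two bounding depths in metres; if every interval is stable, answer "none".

79–83 m

Evaluate Δρ/ρ₀ = −αΔT + βΔS across each adjacent pair:
  38–72 m: −αΔT+βΔS = −(1.1 × 10⁻⁴)(-0.1)+(7.7 × 10⁻⁴)(+1.53) = 1.2 × 10⁻³ → stable
  72–79 m: −αΔT+βΔS = −(1.1 × 10⁻⁴)(-3.0)+(7.7 × 10⁻⁴)(+0.13) = 4.3 × 10⁻⁴ → stable
  79–83 m: −αΔT+βΔS = −(1.1 × 10⁻⁴)(+2.5)+(7.7 × 10⁻⁴)(-1.48) = -1.4 × 10⁻³ → UNSTABLE
  83–149 m: −αΔT+βΔS = −(1.1 × 10⁻⁴)(+2.5)+(7.7 × 10⁻⁴)(+1.36) = 7.7 × 10⁻⁴ → stable
The 79–83 m interval has Δρ < 0: lighter water underlies denser water.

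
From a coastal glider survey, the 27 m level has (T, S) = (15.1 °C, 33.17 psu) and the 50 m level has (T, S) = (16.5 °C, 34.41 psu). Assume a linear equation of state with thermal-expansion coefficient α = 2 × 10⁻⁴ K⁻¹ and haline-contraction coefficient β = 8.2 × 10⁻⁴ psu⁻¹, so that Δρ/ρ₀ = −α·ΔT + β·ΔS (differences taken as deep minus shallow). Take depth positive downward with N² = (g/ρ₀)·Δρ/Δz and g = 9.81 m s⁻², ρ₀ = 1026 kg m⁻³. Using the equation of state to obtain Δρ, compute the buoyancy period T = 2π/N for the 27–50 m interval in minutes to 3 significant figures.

5.91 min

ΔT = +1.4 K, ΔS = +1.24 psu (deep − shallow).
Δρ/ρ₀ = −αΔT + βΔS = -2.80 × 10⁻⁴ + 1.0168 × 10⁻³ = 7.368 × 10⁻⁴, so Δρ ≈ 0.7560 kg m⁻³.
N² = (g/ρ₀)·Δρ/Δz = g·(Δρ/ρ₀)/Δz = 9.81 × 7.368 × 10⁻⁴ / 23 = 3.1426 × 10⁻⁴ s⁻².
N = √(3.1426 × 10⁻⁴) = 0.017727 rad s⁻¹ → T = 2π/N = 354.44 s = 5.9073 min ≈ 5.91 min.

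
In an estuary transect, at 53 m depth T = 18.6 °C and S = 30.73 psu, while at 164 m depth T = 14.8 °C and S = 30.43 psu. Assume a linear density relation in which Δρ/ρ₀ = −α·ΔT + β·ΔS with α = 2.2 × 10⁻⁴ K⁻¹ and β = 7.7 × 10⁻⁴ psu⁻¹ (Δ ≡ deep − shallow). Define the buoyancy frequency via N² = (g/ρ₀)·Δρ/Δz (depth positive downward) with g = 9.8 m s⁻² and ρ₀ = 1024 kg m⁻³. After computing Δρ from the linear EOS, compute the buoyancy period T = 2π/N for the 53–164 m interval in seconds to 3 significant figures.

860 s

ΔT = -3.8 K, ΔS = -0.30 psu (deep − shallow).
Δρ/ρ₀ = −αΔT + βΔS = 8.36 × 10⁻⁴ − 2.31 × 10⁻⁴ = 6.05 × 10⁻⁴, so Δρ ≈ 0.6195 kg m⁻³.
N² = (g/ρ₀)·Δρ/Δz = g·(Δρ/ρ₀)/Δz = 9.8 × 6.05 × 10⁻⁴ / 111 = 5.3414 × 10⁻⁵ s⁻².
N = √(5.3414 × 10⁻⁵) = 7.3085 × 10⁻³ rad s⁻¹ → T = 2π/N = 859.71 s ≈ 860 s.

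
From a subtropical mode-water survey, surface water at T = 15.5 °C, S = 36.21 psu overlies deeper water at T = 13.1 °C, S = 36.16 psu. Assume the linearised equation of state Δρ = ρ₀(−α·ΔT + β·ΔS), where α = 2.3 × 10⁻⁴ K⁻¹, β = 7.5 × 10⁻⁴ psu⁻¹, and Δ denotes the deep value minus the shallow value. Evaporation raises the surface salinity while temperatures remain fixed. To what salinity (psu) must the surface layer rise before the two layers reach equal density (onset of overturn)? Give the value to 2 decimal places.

Neutral buoyancy requires −α(T_deep − T_surf) + β(S_deep − S_surf′) = 0.
S_surf′ = S_deep − (α/β)·ΔT = 36.16 − (2.3 × 10⁻⁴/7.5 × 10⁻⁴)·(-2.4) = 36.8960 psu.
Increase required: 36.8960 − 36.21 = 0.6860 psu.

36.90 psu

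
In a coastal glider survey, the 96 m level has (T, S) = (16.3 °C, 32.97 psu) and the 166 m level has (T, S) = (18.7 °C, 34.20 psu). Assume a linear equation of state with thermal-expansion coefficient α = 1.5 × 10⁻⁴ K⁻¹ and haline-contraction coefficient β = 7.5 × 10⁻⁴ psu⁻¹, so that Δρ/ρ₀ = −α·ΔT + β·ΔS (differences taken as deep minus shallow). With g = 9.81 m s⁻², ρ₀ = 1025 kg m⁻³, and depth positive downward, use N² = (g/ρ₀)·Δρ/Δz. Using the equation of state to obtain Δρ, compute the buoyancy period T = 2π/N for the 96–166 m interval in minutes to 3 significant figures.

ΔT = +2.4 K, ΔS = +1.23 psu (deep − shallow).
Δρ/ρ₀ = −αΔT + βΔS = -3.60 × 10⁻⁴ + 9.225 × 10⁻⁴ = 5.625 × 10⁻⁴, so Δρ ≈ 0.5766 kg m⁻³.
N² = (g/ρ₀)·Δρ/Δz = g·(Δρ/ρ₀)/Δz = 9.81 × 5.625 × 10⁻⁴ / 70 = 7.8830 × 10⁻⁵ s⁻².
N = √(7.8830 × 10⁻⁵) = 8.8786 × 10⁻³ rad s⁻¹ → T = 2π/N = 707.68 s = 11.795 min ≈ 11.8 min.

11.8 min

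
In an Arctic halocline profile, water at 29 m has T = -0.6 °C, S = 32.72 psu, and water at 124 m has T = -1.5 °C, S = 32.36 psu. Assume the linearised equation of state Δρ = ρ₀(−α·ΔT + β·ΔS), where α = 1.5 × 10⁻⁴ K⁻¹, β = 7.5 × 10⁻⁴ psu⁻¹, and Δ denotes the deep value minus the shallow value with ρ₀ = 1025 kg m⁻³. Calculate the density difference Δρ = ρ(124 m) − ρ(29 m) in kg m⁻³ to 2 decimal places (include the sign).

-0.14 kg m⁻³

ΔT = -0.9 K, ΔS = -0.36 psu (deep − shallow).
Δρ/ρ₀ = −(1.5 × 10⁻⁴)(-0.9) + (7.5 × 10⁻⁴)(-0.36) = -1.35 × 10⁻⁴.
Δρ = 1025 × (-1.35 × 10⁻⁴) = -0.14 kg m⁻³.
Negative Δρ: lighter below, statically unstable.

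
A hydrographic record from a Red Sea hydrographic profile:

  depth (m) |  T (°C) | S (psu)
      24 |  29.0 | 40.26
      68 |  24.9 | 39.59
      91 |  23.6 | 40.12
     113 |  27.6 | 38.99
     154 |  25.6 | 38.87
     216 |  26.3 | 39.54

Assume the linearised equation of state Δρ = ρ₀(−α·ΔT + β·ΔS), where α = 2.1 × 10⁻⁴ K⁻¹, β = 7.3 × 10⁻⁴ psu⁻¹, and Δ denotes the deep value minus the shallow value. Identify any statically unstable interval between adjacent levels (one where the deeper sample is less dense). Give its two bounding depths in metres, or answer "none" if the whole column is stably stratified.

91–113 m

Evaluate Δρ/ρ₀ = −αΔT + βΔS across each adjacent pair:
  24–68 m: −αΔT+βΔS = −(2.1 × 10⁻⁴)(-4.1)+(7.3 × 10⁻⁴)(-0.67) = 3.7 × 10⁻⁴ → stable
  68–91 m: −αΔT+βΔS = −(2.1 × 10⁻⁴)(-1.3)+(7.3 × 10⁻⁴)(+0.53) = 6.6 × 10⁻⁴ → stable
  91–113 m: −αΔT+βΔS = −(2.1 × 10⁻⁴)(+4.0)+(7.3 × 10⁻⁴)(-1.13) = -1.7 × 10⁻³ → UNSTABLE
  113–154 m: −αΔT+βΔS = −(2.1 × 10⁻⁴)(-2.0)+(7.3 × 10⁻⁴)(-0.12) = 3.3 × 10⁻⁴ → stable
  154–216 m: −αΔT+βΔS = −(2.1 × 10⁻⁴)(+0.7)+(7.3 × 10⁻⁴)(+0.67) = 3.4 × 10⁻⁴ → stable
The 91–113 m interval has Δρ < 0: lighter water underlies denser water.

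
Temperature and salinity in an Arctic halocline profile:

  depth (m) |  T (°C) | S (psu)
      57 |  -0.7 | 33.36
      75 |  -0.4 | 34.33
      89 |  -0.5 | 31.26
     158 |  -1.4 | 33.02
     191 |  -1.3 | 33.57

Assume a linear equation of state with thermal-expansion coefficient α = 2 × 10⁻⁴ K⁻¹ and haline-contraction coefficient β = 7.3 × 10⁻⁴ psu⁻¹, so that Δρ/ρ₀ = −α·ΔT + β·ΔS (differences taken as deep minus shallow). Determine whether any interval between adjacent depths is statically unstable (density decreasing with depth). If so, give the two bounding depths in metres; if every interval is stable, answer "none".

75–89 m

Evaluate Δρ/ρ₀ = −αΔT + βΔS across each adjacent pair:
  57–75 m: −αΔT+βΔS = −(2 × 10⁻⁴)(+0.3)+(7.3 × 10⁻⁴)(+0.97) = 6.5 × 10⁻⁴ → stable
  75–89 m: −αΔT+βΔS = −(2 × 10⁻⁴)(-0.1)+(7.3 × 10⁻⁴)(-3.07) = -2.2 × 10⁻³ → UNSTABLE
  89–158 m: −αΔT+βΔS = −(2 × 10⁻⁴)(-0.9)+(7.3 × 10⁻⁴)(+1.76) = 1.5 × 10⁻³ → stable
  158–191 m: −αΔT+βΔS = −(2 × 10⁻⁴)(+0.1)+(7.3 × 10⁻⁴)(+0.55) = 3.8 × 10⁻⁴ → stable
The 75–89 m interval has Δρ < 0: lighter water underlies denser water.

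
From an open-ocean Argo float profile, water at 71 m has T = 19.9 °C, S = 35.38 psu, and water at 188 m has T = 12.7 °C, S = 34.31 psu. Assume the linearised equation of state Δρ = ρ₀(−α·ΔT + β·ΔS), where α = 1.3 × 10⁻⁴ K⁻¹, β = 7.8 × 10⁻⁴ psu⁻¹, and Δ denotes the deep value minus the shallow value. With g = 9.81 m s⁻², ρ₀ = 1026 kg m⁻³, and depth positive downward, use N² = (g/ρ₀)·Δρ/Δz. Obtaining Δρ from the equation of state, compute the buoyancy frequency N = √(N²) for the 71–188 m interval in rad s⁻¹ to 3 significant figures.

2.92 × 10⁻³ rad s⁻¹

ΔT = -7.2 K, ΔS = -1.07 psu (deep − shallow).
Δρ/ρ₀ = −αΔT + βΔS = 9.36 × 10⁻⁴ − 8.346 × 10⁻⁴ = 1.014 × 10⁻⁴, so Δρ ≈ 0.1040 kg m⁻³.
N² = (g/ρ₀)·Δρ/Δz = g·(Δρ/ρ₀)/Δz = 9.81 × 1.014 × 10⁻⁴ / 117 = 8.5020 × 10⁻⁶ s⁻².
N = √(8.5020 × 10⁻⁶) = 2.9158 × 10⁻³ rad s⁻¹ ≈ 2.92 × 10⁻³ rad s⁻¹.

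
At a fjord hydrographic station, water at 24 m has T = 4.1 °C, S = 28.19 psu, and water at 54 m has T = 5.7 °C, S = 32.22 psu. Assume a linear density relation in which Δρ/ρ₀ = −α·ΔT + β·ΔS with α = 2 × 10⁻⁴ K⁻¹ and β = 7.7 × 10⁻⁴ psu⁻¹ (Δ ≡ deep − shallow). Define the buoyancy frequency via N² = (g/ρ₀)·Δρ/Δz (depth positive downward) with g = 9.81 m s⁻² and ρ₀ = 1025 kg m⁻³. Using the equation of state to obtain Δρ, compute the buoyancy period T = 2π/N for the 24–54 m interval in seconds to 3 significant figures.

208 s

ΔT = +1.6 K, ΔS = +4.03 psu (deep − shallow).
Δρ/ρ₀ = −αΔT + βΔS = -3.20 × 10⁻⁴ + 3.1031 × 10⁻³ = 2.7831 × 10⁻³, so Δρ ≈ 2.853 kg m⁻³.
N² = (g/ρ₀)·Δρ/Δz = g·(Δρ/ρ₀)/Δz = 9.81 × 2.7831 × 10⁻³ / 30 = 9.1007 × 10⁻⁴ s⁻².
N = √(9.1007 × 10⁻⁴) = 0.030167 rad s⁻¹ → T = 2π/N = 208.28 s ≈ 208 s.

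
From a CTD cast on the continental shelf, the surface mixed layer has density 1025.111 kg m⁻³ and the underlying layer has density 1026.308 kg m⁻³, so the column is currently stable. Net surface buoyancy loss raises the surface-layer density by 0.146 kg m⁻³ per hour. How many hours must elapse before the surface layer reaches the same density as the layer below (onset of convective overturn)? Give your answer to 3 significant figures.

Density deficit of the surface layer: 1026.308 − 1025.111 = 1.197 kg m⁻³.
Required change = 1.197 / 0.146 = 8.20 hours.

8.20 hours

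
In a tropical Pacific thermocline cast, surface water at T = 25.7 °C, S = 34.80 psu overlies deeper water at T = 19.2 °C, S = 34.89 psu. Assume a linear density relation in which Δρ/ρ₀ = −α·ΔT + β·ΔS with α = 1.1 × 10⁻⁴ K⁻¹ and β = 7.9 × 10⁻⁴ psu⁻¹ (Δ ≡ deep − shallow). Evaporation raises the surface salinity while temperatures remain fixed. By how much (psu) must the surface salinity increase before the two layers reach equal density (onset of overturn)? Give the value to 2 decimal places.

Neutral buoyancy requires −α(T_deep − T_surf) + β(S_deep − S_surf′) = 0.
S_surf′ = S_deep − (α/β)·ΔT = 34.89 − (1.1 × 10⁻⁴/7.9 × 10⁻⁴)·(-6.5) = 35.7951 psu.
Increase required: 35.7951 − 34.80 = 0.9951 psu.

1.00 psu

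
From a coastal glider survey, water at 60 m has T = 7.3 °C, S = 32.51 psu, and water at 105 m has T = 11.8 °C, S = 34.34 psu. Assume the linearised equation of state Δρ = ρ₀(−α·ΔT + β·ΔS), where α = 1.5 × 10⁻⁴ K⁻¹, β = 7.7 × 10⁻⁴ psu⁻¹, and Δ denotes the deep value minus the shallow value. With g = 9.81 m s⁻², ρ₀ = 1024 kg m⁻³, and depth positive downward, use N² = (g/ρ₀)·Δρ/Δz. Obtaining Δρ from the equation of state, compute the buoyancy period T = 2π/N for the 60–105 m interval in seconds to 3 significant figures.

ΔT = +4.5 K, ΔS = +1.83 psu (deep − shallow).
Δρ/ρ₀ = −αΔT + βΔS = -6.75 × 10⁻⁴ + 1.4091 × 10⁻³ = 7.341 × 10⁻⁴, so Δρ ≈ 0.7517 kg m⁻³.
N² = (g/ρ₀)·Δρ/Δz = g·(Δρ/ρ₀)/Δz = 9.81 × 7.341 × 10⁻⁴ / 45 = 1.6003 × 10⁻⁴ s⁻².
N = √(1.6003 × 10⁻⁴) = 0.012650 rad s⁻¹ → T = 2π/N = 496.69 s ≈ 497 s.

497 s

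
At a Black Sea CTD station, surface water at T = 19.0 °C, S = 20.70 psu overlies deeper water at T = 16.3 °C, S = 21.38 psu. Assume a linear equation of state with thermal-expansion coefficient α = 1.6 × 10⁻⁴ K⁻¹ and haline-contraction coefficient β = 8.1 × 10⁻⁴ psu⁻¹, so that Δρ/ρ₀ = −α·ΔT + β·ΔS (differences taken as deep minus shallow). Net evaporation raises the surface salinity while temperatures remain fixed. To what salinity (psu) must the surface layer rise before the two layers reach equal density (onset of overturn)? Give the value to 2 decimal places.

21.91 psu

Neutral buoyancy requires −α(T_deep − T_surf) + β(S_deep − S_surf′) = 0.
S_surf′ = S_deep − (α/β)·ΔT = 21.38 − (1.6 × 10⁻⁴/8.1 × 10⁻⁴)·(-2.7) = 21.9133 psu.
Increase required: 21.9133 − 20.70 = 1.2133 psu.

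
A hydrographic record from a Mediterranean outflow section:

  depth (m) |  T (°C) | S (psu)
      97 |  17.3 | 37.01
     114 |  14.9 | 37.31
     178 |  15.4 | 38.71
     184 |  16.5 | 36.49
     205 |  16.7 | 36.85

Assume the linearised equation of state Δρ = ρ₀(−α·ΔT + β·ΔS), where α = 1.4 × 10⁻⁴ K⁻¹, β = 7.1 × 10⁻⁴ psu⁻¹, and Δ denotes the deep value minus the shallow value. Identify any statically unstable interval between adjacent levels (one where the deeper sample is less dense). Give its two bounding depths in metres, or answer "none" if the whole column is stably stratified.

178–184 m

Evaluate Δρ/ρ₀ = −αΔT + βΔS across each adjacent pair:
  97–114 m: −αΔT+βΔS = −(1.4 × 10⁻⁴)(-2.4)+(7.1 × 10⁻⁴)(+0.30) = 5.5 × 10⁻⁴ → stable
  114–178 m: −αΔT+βΔS = −(1.4 × 10⁻⁴)(+0.5)+(7.1 × 10⁻⁴)(+1.40) = 9.2 × 10⁻⁴ → stable
  178–184 m: −αΔT+βΔS = −(1.4 × 10⁻⁴)(+1.1)+(7.1 × 10⁻⁴)(-2.22) = -1.7 × 10⁻³ → UNSTABLE
  184–205 m: −αΔT+βΔS = −(1.4 × 10⁻⁴)(+0.2)+(7.1 × 10⁻⁴)(+0.36) = 2.3 × 10⁻⁴ → stable
The 178–184 m interval has Δρ < 0: lighter water underlies denser water.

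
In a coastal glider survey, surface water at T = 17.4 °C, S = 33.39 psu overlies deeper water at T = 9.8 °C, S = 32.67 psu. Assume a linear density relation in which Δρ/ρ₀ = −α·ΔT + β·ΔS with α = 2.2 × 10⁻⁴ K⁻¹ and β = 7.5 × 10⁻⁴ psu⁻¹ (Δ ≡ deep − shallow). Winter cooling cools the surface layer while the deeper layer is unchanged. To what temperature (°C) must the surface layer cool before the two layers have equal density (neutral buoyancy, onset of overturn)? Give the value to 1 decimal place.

Neutral buoyancy requires Δρ = 0, i.e. −α(T_deep − T_surf′) + β(S_deep − S_surf) = 0.
T_surf′ = T_deep − (β/α)·ΔS = 9.8 − (7.5 × 10⁻⁴/2.2 × 10⁻⁴)·(-0.72) = 12.255 °C.
Cooling required: 17.4 − (12.255) = 5.145 °C.

12.3 °C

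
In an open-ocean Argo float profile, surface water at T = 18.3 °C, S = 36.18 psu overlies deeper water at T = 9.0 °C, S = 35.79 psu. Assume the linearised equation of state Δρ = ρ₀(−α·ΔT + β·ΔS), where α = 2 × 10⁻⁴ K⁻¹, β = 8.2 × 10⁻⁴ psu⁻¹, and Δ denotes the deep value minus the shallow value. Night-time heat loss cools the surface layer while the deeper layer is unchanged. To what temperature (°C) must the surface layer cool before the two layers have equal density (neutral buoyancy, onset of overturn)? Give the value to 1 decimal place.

Neutral buoyancy requires Δρ = 0, i.e. −α(T_deep − T_surf′) + β(S_deep − S_surf) = 0.
T_surf′ = T_deep − (β/α)·ΔS = 9.0 − (8.2 × 10⁻⁴/2 × 10⁻⁴)·(-0.39) = 10.599 °C.
Cooling required: 18.3 − (10.599) = 7.701 °C.

10.6 °C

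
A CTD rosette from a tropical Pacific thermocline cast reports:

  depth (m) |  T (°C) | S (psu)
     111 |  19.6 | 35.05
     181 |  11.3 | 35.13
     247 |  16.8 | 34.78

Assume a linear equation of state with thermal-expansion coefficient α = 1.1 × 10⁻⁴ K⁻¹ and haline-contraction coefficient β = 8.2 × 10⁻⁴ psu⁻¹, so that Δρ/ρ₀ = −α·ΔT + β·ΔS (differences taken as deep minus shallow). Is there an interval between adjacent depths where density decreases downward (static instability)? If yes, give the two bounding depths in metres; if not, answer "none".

Evaluate Δρ/ρ₀ = −αΔT + βΔS across each adjacent pair:
  111–181 m: −αΔT+βΔS = −(1.1 × 10⁻⁴)(-8.3)+(8.2 × 10⁻⁴)(+0.08) = 9.8 × 10⁻⁴ → stable
  181–247 m: −αΔT+βΔS = −(1.1 × 10⁻⁴)(+5.5)+(8.2 × 10⁻⁴)(-0.35) = -8.9 × 10⁻⁴ → UNSTABLE
The 181–247 m interval has Δρ < 0: lighter water underlies denser water.

181–247 m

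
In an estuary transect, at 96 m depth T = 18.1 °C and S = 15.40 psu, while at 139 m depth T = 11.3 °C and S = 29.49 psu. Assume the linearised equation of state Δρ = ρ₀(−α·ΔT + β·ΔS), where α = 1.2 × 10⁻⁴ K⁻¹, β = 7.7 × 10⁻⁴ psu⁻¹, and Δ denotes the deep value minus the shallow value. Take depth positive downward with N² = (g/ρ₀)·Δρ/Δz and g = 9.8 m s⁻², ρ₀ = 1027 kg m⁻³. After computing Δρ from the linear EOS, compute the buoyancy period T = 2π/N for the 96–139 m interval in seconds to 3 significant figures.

122 s

ΔT = -6.8 K, ΔS = +14.09 psu (deep − shallow).
Δρ/ρ₀ = −αΔT + βΔS = 8.16 × 10⁻⁴ + 0.0108493 = 0.0116653, so Δρ ≈ 11.98 kg m⁻³.
N² = (g/ρ₀)·Δρ/Δz = g·(Δρ/ρ₀)/Δz = 9.8 × 0.0116653 / 43 = 2.6586 × 10⁻³ s⁻².
N = √(2.6586 × 10⁻³) = 0.051562 rad s⁻¹ → T = 2π/N = 121.86 s ≈ 122 s.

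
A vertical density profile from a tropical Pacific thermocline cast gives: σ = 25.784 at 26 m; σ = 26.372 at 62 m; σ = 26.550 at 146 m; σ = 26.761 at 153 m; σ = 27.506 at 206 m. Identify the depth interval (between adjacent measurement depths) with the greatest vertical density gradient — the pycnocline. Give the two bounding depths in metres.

146–153 m

Compute the density gradient over each adjacent pair:
  26–62 m: Δρ/Δz = 0.588/36 = 0.016 kg m⁻⁴
  62–146 m: Δρ/Δz = 0.178/84 = 2.1 × 10⁻³ kg m⁻⁴
  146–153 m: Δρ/Δz = 0.211/7 = 0.030 kg m⁻⁴
  153–206 m: Δρ/Δz = 0.745/53 = 0.014 kg m⁻⁴
The largest gradient is in the 146–153 m interval — the pycnocline.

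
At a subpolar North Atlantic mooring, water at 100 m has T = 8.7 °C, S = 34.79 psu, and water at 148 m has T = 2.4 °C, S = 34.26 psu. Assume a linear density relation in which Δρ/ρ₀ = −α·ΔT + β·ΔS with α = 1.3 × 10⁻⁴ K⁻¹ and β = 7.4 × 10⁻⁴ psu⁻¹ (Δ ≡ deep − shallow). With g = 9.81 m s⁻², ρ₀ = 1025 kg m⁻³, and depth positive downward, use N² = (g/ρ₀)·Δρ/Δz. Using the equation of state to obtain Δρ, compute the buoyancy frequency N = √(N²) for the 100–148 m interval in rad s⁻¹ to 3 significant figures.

9.34 × 10⁻³ rad s⁻¹

ΔT = -6.3 K, ΔS = -0.53 psu (deep − shallow).
Δρ/ρ₀ = −αΔT + βΔS = 8.19 × 10⁻⁴ − 3.922 × 10⁻⁴ = 4.268 × 10⁻⁴, so Δρ ≈ 0.4375 kg m⁻³.
N² = (g/ρ₀)·Δρ/Δz = g·(Δρ/ρ₀)/Δz = 9.81 × 4.268 × 10⁻⁴ / 48 = 8.7227 × 10⁻⁵ s⁻².
N = √(8.7227 × 10⁻⁵) = 9.3395 × 10⁻³ rad s⁻¹ ≈ 9.34 × 10⁻³ rad s⁻¹.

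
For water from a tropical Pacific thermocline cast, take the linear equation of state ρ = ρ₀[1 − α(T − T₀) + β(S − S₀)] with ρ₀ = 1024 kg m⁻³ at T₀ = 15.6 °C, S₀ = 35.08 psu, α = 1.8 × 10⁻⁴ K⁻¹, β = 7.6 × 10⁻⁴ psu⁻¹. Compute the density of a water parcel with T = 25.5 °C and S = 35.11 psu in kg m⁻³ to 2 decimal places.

1022.20 kg m⁻³

T − T₀ = +9.9 K, S − S₀ = +0.03 psu.
Bracket = 1 − α·(+9.9) + β·(+0.03) = 1 + (-1.7592 × 10⁻³) = 0.9982408.
ρ = 1024 × 0.9982408 = 1022.20 kg m⁻³.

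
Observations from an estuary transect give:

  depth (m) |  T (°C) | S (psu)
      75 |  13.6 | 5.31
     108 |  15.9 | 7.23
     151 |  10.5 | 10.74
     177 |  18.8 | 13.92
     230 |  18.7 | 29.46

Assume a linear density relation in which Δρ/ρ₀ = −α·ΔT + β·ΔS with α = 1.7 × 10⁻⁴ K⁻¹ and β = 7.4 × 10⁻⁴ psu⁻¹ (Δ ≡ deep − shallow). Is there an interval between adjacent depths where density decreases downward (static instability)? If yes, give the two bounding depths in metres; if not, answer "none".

none

Evaluate Δρ/ρ₀ = −αΔT + βΔS across each adjacent pair:
  75–108 m: −αΔT+βΔS = −(1.7 × 10⁻⁴)(+2.3)+(7.4 × 10⁻⁴)(+1.92) = 1.0 × 10⁻³ → stable
  108–151 m: −αΔT+βΔS = −(1.7 × 10⁻⁴)(-5.4)+(7.4 × 10⁻⁴)(+3.51) = 3.5 × 10⁻³ → stable
  151–177 m: −αΔT+βΔS = −(1.7 × 10⁻⁴)(+8.3)+(7.4 × 10⁻⁴)(+3.18) = 9.4 × 10⁻⁴ → stable
  177–230 m: −αΔT+βΔS = −(1.7 × 10⁻⁴)(-0.1)+(7.4 × 10⁻⁴)(+15.54) = 0.012 → stable
Every interval has Δρ > 0: the column is stably stratified throughout.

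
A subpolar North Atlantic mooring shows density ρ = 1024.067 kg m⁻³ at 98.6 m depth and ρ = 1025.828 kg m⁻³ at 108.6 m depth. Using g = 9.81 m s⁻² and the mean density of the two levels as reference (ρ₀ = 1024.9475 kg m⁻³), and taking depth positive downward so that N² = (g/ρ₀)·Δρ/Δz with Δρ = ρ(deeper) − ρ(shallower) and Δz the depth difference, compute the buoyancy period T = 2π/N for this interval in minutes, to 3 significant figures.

Δρ = 1025.828 − 1024.067 = 1.761 kg m⁻³ over Δz = 108.6 − 98.6 = 10 m.
N² = (9.81/1024.9475) × (1.761/10) = 1.6855 × 10⁻³ s⁻².
N = √(1.6855 × 10⁻³) = 0.041055 rad s⁻¹, so T = 2π/N = 153.04 s = 2.5507 min ≈ 2.55 min.

2.55 min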